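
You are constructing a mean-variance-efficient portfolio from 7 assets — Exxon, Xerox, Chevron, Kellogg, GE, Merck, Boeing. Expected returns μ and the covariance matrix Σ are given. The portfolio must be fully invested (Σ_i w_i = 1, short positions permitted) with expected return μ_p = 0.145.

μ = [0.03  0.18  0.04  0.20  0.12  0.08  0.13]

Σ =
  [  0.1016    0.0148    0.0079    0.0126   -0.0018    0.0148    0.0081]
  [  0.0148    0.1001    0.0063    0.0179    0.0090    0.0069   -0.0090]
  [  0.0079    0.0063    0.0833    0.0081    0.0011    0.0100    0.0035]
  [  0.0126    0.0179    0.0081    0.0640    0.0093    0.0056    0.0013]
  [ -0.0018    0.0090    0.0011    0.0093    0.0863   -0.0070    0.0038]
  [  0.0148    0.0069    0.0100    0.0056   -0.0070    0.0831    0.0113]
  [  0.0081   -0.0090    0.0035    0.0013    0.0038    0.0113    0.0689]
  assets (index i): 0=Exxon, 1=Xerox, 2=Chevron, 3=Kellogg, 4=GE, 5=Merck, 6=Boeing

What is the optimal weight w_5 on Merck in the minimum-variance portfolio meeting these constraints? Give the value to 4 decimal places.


g=Σ⁻¹μ = [-0.4582  1.4572  0.0009  2.5867  0.9104  0.5618  1.9398]
h=Σ⁻¹𝟙 = [5.0740  6.6972  8.4950  9.2658  10.0029  8.0965  12.3062]
a=μᵀg=1.172282  b=𝟙ᵀg=6.998557  c=𝟙ᵀh=59.937599  D=ac−b²=21.283947
λ₁=(c·0.145−b)/D = (59.937599·0.145−6.998557)/21.283947 = 0.079515
λ₂=(a−b·0.145)/D = (1.172282−6.998557·0.145)/21.283947 = 0.007400
w* = 0.079515·g + 0.007400·h:
  w_0 = 0.079515·-0.4582 + 0.007400·5.0740 = 0.0011  (Exxon)
  w_1 = 0.079515·1.4572 + 0.007400·6.6972 = 0.1654  (Xerox)
  w_2 = 0.079515·0.0009 + 0.007400·8.4950 = 0.0629  (Chevron)
  w_3 = 0.079515·2.5867 + 0.007400·9.2658 = 0.2742  (Kellogg)
  w_4 = 0.079515·0.9104 + 0.007400·10.0029 = 0.1464  (GE)
  w_5 = 0.079515·0.5618 + 0.007400·8.0965 = 0.1046  (Merck)
  w_6 = 0.079515·1.9398 + 0.007400·12.3062 = 0.2453  (Boeing)
Σw_i=1.0000  μᵀw=0.1450
σ²=wᵀΣw=λ₁·μ_p+λ₂ = 0.079515·0.145 + 0.007400 = 0.018929 ≈ 0.0189

0.1046


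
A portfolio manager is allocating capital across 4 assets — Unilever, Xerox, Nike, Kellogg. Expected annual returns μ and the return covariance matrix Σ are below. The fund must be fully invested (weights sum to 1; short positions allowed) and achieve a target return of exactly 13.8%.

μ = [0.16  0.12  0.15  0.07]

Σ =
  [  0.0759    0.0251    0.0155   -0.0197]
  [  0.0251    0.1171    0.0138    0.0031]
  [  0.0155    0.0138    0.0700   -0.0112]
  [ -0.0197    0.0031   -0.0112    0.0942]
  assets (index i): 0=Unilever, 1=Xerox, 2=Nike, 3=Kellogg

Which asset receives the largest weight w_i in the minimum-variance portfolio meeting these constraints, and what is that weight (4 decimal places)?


Unilever (0.4022)

g=Σ⁻¹μ = [1.9678  0.3481  1.8567  1.3639]
h=Σ⁻¹𝟙 = [13.0955  3.8097  12.9989  14.7745]
a=μᵀg=0.730596  b=𝟙ᵀg=5.536496  c=𝟙ᵀh=44.678622  D=ac−b²=1.989251
λ₁=(c·0.138−b)/D = (44.678622·0.138−5.536496)/1.989251 = 0.316277
λ₂=(a−b·0.138)/D = (0.730596−5.536496·0.138)/1.989251 = -0.016810
w* = 0.316277·g + -0.016810·h:
  w_0 = 0.316277·1.9678 + -0.016810·13.0955 = 0.4022  (Unilever)
  w_1 = 0.316277·0.3481 + -0.016810·3.8097 = 0.0460  (Xerox)
  w_2 = 0.316277·1.8567 + -0.016810·12.9989 = 0.3687  (Nike)
  w_3 = 0.316277·1.3639 + -0.016810·14.7745 = 0.1830  (Kellogg)
Σw_i=1.0000  μᵀw=0.1380
σ²=wᵀΣw=λ₁·μ_p+λ₂ = 0.316277·0.138 + -0.016810 = 0.026836 ≈ 0.0268


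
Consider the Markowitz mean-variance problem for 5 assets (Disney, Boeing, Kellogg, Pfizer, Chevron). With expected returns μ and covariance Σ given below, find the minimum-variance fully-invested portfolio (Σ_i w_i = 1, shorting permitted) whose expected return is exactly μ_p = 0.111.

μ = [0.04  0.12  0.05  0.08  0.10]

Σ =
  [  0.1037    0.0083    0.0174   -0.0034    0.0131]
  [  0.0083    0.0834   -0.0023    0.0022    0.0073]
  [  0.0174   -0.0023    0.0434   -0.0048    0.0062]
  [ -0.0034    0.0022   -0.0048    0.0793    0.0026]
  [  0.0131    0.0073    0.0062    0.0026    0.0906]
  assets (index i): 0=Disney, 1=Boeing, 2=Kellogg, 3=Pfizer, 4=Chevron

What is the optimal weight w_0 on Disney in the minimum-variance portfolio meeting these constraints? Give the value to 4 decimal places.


u=Σ⁻¹μ = [-0.0055  1.3689  1.2131  1.0151  0.8821]
v=Σ⁻¹𝟙 = [4.5081  11.1335  22.2451  13.5928  7.5762]
a=μᵀu=0.394118  b=𝟙ᵀu=4.473655  c=𝟙ᵀv=59.055863  D=ac−b²=3.261374
λ₁=(c·0.111−b)/D = (59.055863·0.111−4.473655)/3.261374 = 0.638242
λ₂=(a−b·0.111)/D = (0.394118−4.473655·0.111)/3.261374 = -0.031416
w* = 0.638242·u + -0.031416·v:
  w_0 = 0.638242·-0.0055 + -0.031416·4.5081 = -0.1452  (Disney)
  w_1 = 0.638242·1.3689 + -0.031416·11.1335 = 0.5239  (Boeing)
  w_2 = 0.638242·1.2131 + -0.031416·22.2451 = 0.0754  (Kellogg)
  w_3 = 0.638242·1.0151 + -0.031416·13.5928 = 0.2209  (Pfizer)
  w_4 = 0.638242·0.8821 + -0.031416·7.5762 = 0.3250  (Chevron)
Σw_i=1.0000  μᵀw=0.1110
σ²=wᵀΣw=λ₁·μ_p+λ₂ = 0.638242·0.111 + -0.031416 = 0.039429 ≈ 0.0394

-0.1452


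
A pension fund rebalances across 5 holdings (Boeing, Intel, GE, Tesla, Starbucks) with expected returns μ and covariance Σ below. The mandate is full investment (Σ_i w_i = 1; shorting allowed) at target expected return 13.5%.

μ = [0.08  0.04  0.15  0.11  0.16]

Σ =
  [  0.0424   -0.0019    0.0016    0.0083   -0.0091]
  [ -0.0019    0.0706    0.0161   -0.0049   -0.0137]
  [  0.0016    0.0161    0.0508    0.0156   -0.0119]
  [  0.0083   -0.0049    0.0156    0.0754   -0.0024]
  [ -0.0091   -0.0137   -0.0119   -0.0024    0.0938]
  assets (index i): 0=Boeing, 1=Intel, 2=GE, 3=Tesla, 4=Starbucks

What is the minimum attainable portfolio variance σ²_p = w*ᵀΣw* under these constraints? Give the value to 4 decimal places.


0.0167

p=Σ⁻¹μ = [2.1682  0.4294  3.0983  0.6831  2.3894]
q=Σ⁻¹𝟙 = [25.7434  15.3626  15.4234  8.7958  17.5840]
a=μᵀp=1.112824  b=𝟙ᵀp=8.768465  c=𝟙ᵀq=82.909174  D=ac−b²=15.377353
λ₁=(c·0.135−b)/D = (82.909174·0.135−8.768465)/15.377353 = 0.157652
λ₂=(a−b·0.135)/D = (1.112824−8.768465·0.135)/15.377353 = -0.004612
w* = 0.157652·p + -0.004612·q:
  w_0 = 0.157652·2.1682 + -0.004612·25.7434 = 0.2231  (Boeing)
  w_1 = 0.157652·0.4294 + -0.004612·15.3626 = -0.0031  (Intel)
  w_2 = 0.157652·3.0983 + -0.004612·15.4234 = 0.4173  (GE)
  w_3 = 0.157652·0.6831 + -0.004612·8.7958 = 0.0671  (Tesla)
  w_4 = 0.157652·2.3894 + -0.004612·17.5840 = 0.2956  (Starbucks)
Σw_i=1.0000  μᵀw=0.1350
σ²=wᵀΣw=λ₁·μ_p+λ₂ = 0.157652·0.135 + -0.004612 = 0.016671 ≈ 0.0167


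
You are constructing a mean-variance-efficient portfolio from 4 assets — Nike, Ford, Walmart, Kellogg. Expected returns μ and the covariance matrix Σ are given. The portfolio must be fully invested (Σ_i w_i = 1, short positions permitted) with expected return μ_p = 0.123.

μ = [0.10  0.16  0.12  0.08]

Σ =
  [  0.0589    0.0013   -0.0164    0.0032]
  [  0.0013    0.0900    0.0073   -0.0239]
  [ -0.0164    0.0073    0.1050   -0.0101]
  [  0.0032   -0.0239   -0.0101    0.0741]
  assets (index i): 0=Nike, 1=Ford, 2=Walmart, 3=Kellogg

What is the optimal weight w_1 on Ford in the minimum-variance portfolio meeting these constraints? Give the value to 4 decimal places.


g=Σ⁻¹μ = [1.9612  2.1295  1.4823  1.8838]
h=Σ⁻¹𝟙 = [19.3231  14.8674  13.3626  19.2774]
a=μᵀg=0.865418  b=𝟙ᵀg=7.456793  c=𝟙ᵀh=66.830483  D=ac−b²=2.232541
λ₁=(c·0.123−b)/D = (66.830483·0.123−7.456793)/2.232541 = 0.341922
λ₂=(a−b·0.123)/D = (0.865418−7.456793·0.123)/2.232541 = -0.023188
w* = 0.341922·g + -0.023188·h:
  w_0 = 0.341922·1.9612 + -0.023188·19.3231 = 0.2225  (Nike)
  w_1 = 0.341922·2.1295 + -0.023188·14.8674 = 0.3834  (Ford)
  w_2 = 0.341922·1.4823 + -0.023188·13.3626 = 0.1970  (Walmart)
  w_3 = 0.341922·1.8838 + -0.023188·19.2774 = 0.1971  (Kellogg)
Σw_i=1.0000  μᵀw=0.1230
σ²=wᵀΣw=λ₁·μ_p+λ₂ = 0.341922·0.123 + -0.023188 = 0.018869 ≈ 0.0189

0.3834


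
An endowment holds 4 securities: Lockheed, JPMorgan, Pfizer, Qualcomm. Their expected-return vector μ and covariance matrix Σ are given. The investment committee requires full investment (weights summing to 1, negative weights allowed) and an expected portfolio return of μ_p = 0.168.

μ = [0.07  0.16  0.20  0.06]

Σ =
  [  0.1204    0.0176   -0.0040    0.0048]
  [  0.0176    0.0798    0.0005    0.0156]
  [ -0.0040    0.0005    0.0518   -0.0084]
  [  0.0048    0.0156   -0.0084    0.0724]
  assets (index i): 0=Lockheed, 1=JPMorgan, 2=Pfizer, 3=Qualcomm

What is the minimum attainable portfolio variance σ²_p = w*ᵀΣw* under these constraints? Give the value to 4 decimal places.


0.0243

g=Σ⁻¹μ = [0.4294  1.7094  4.0234  0.8987]
h=Σ⁻¹𝟙 = [7.3034  8.0132  22.0885  14.1641]
a=μᵀg=1.162166  b=𝟙ᵀg=7.060907  c=𝟙ᵀh=51.569284  D=ac−b²=10.075631
λ₁=(c·0.168−b)/D = (51.569284·0.168−7.060907)/10.075631 = 0.159070
λ₂=(a−b·0.168)/D = (1.162166−7.060907·0.168)/10.075631 = -0.002389
w* = 0.159070·g + -0.002389·h:
  w_0 = 0.159070·0.4294 + -0.002389·7.3034 = 0.0509  (Lockheed)
  w_1 = 0.159070·1.7094 + -0.002389·8.0132 = 0.2528  (JPMorgan)
  w_2 = 0.159070·4.0234 + -0.002389·22.0885 = 0.5872  (Pfizer)
  w_3 = 0.159070·0.8987 + -0.002389·14.1641 = 0.1091  (Qualcomm)
Σw_i=1.0000  μᵀw=0.1680
σ²=wᵀΣw=λ₁·μ_p+λ₂ = 0.159070·0.168 + -0.002389 = 0.024335 ≈ 0.0243


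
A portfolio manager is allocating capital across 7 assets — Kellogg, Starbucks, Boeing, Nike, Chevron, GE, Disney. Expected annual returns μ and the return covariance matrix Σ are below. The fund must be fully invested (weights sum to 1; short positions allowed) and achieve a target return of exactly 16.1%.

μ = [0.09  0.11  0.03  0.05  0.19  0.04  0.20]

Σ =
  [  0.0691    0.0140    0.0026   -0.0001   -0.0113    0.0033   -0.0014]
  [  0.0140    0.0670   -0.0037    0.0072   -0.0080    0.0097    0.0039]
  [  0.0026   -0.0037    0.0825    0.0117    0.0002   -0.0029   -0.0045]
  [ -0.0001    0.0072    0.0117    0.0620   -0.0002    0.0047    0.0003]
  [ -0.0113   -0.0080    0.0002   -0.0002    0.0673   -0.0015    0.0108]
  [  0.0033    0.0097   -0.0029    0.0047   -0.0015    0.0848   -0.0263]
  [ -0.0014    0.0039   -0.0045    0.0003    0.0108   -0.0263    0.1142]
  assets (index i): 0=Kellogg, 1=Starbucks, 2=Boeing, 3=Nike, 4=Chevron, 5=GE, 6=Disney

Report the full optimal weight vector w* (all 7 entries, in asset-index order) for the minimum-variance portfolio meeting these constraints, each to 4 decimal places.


0.1591  0.1840  -0.0218  -0.0080  0.4282  0.0348  0.2238

x=Σ⁻¹μ = [1.4793  1.4498  0.4206  0.5026  2.9996  0.7948  1.6346]
y=Σ⁻¹𝟙 = [14.2432  10.8451  11.4894  11.7230  17.1644  13.2751  10.4167]
a=μᵀx=1.258988  b=𝟙ᵀx=9.281272  c=𝟙ᵀy=89.156956  D=ac−b²=26.105533
λ₁=(c·0.161−b)/D = (89.156956·0.161−9.281272)/26.105533 = 0.194327
λ₂=(a−b·0.161)/D = (1.258988−9.281272·0.161)/26.105533 = -0.009013
w* = 0.194327·x + -0.009013·y:
  w_0 = 0.194327·1.4793 + -0.009013·14.2432 = 0.1591  (Kellogg)
  w_1 = 0.194327·1.4498 + -0.009013·10.8451 = 0.1840  (Starbucks)
  w_2 = 0.194327·0.4206 + -0.009013·11.4894 = -0.0218  (Boeing)
  w_3 = 0.194327·0.5026 + -0.009013·11.7230 = -0.0080  (Nike)
  w_4 = 0.194327·2.9996 + -0.009013·17.1644 = 0.4282  (Chevron)
  w_5 = 0.194327·0.7948 + -0.009013·13.2751 = 0.0348  (GE)
  w_6 = 0.194327·1.6346 + -0.009013·10.4167 = 0.2238  (Disney)
Σw_i=1.0000  μᵀw=0.1610
σ²=wᵀΣw=λ₁·μ_p+λ₂ = 0.194327·0.161 + -0.009013 = 0.022273 ≈ 0.0223


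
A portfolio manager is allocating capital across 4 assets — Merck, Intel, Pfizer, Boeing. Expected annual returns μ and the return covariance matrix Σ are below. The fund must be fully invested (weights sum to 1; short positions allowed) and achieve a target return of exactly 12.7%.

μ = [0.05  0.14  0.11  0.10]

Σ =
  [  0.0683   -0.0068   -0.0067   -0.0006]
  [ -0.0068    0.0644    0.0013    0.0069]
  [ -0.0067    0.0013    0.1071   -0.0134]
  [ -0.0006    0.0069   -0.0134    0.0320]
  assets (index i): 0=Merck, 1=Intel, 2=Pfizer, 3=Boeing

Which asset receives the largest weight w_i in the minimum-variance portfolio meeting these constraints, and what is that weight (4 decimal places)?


Intel (0.4806)

u=Σ⁻¹μ = [1.0972  1.8995  1.4932  3.3613]
v=Σ⁻¹𝟙 = [17.7147  13.3711  14.6408  34.8298]
a=μᵀu=0.821168  b=𝟙ᵀu=7.851161  c=𝟙ᵀv=80.556430  D=ac−b²=4.509665
λ₁=(c·0.127−b)/D = (80.556430·0.127−7.851161)/4.509665 = 0.527646
λ₂=(a−b·0.127)/D = (0.821168−7.851161·0.127)/4.509665 = -0.039012
w* = 0.527646·u + -0.039012·v:
  w_0 = 0.527646·1.0972 + -0.039012·17.7147 = -0.1122  (Merck)
  w_1 = 0.527646·1.8995 + -0.039012·13.3711 = 0.4806  (Intel)
  w_2 = 0.527646·1.4932 + -0.039012·14.6408 = 0.2167  (Pfizer)
  w_3 = 0.527646·3.3613 + -0.039012·34.8298 = 0.4148  (Boeing)
Σw_i=1.0000  μᵀw=0.1270
σ²=wᵀΣw=λ₁·μ_p+λ₂ = 0.527646·0.127 + -0.039012 = 0.027999 ≈ 0.0280


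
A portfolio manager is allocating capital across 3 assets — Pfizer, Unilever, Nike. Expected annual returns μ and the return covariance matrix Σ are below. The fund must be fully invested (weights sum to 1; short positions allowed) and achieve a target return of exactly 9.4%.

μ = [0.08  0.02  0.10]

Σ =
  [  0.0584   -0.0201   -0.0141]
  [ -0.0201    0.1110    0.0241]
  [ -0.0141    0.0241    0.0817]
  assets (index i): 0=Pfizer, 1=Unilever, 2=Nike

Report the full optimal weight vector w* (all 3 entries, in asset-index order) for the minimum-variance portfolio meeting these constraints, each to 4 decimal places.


0.5295  -0.0574  0.5279

u=Σ⁻¹μ = [1.7900  0.1832  1.4789]
v=Σ⁻¹𝟙 = [23.9302  10.4579  13.2849]
a=μᵀu=0.294749  b=𝟙ᵀu=3.452066  c=𝟙ᵀv=47.673030  D=ac−b²=2.134818
λ₁=(c·0.094−b)/D = (47.673030·0.094−3.452066)/2.134818 = 0.482102
λ₂=(a−b·0.094)/D = (0.294749−3.452066·0.094)/2.134818 = -0.013933
w* = 0.482102·u + -0.013933·v:
  w_0 = 0.482102·1.7900 + -0.013933·23.9302 = 0.5295  (Pfizer)
  w_1 = 0.482102·0.1832 + -0.013933·10.4579 = -0.0574  (Unilever)
  w_2 = 0.482102·1.4789 + -0.013933·13.2849 = 0.5279  (Nike)
Σw_i=1.0000  μᵀw=0.0940
σ²=wᵀΣw=λ₁·μ_p+λ₂ = 0.482102·0.094 + -0.013933 = 0.031384 ≈ 0.0314


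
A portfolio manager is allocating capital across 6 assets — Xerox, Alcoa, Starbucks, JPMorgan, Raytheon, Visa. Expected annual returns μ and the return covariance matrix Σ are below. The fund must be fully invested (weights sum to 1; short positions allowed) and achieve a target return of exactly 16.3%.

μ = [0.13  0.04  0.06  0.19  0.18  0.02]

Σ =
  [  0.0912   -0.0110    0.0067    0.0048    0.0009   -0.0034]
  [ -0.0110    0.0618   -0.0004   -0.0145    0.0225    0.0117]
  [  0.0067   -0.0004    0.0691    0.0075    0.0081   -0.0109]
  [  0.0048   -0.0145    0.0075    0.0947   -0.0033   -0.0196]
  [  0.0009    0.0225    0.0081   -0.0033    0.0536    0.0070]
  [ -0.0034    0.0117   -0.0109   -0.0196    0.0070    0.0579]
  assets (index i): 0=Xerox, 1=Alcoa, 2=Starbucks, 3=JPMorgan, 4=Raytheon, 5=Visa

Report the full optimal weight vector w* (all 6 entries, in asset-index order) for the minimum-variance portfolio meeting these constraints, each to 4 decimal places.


0.1679  -0.0192  0.0115  0.2933  0.4662  0.0803

u=Σ⁻¹μ = [1.2933  0.0380  0.2419  2.2099  3.3147  0.8066]
v=Σ⁻¹𝟙 = [11.6244  14.9560  14.2182  15.9782  8.1410  22.0328]
a=μᵀu=1.216820  b=𝟙ᵀu=7.904405  c=𝟙ᵀv=86.950707  D=ac−b²=43.323781
λ₁=(c·0.163−b)/D = (86.950707·0.163−7.904405)/43.323781 = 0.144691
λ₂=(a−b·0.163)/D = (1.216820−7.904405·0.163)/43.323781 = -0.001653
w* = 0.144691·u + -0.001653·v:
  w_0 = 0.144691·1.2933 + -0.001653·11.6244 = 0.1679  (Xerox)
  w_1 = 0.144691·0.0380 + -0.001653·14.9560 = -0.0192  (Alcoa)
  w_2 = 0.144691·0.2419 + -0.001653·14.2182 = 0.0115  (Starbucks)
  w_3 = 0.144691·2.2099 + -0.001653·15.9782 = 0.2933  (JPMorgan)
  w_4 = 0.144691·3.3147 + -0.001653·8.1410 = 0.4662  (Raytheon)
  w_5 = 0.144691·0.8066 + -0.001653·22.0328 = 0.0803  (Visa)
Σw_i=1.0000  μᵀw=0.1630
σ²=wᵀΣw=λ₁·μ_p+λ₂ = 0.144691·0.163 + -0.001653 = 0.021932 ≈ 0.0219


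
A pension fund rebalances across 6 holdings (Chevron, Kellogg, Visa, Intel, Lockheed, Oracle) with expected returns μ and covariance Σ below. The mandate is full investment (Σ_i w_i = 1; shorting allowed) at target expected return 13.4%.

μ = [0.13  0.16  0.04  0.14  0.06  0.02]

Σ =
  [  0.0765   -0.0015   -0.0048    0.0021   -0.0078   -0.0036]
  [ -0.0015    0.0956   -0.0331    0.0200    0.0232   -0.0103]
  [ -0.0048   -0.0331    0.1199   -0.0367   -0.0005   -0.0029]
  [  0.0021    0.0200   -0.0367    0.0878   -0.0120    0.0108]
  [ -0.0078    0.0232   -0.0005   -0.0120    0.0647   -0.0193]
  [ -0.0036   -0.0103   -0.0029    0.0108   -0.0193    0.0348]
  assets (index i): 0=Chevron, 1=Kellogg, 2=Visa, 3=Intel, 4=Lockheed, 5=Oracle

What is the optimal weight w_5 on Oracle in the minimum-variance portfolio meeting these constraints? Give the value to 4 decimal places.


x=Σ⁻¹μ = [1.9934  1.6798  1.4627  1.7658  1.3879  1.6217]
y=Σ⁻¹𝟙 = [19.4628  11.8177  17.9620  13.9823  30.7523  48.4595]
a=μᵀx=0.949344  b=𝟙ᵀx=9.911322  c=𝟙ᵀy=142.436568  D=ac−b²=36.986954
λ₁=(c·0.134−b)/D = (142.436568·0.134−9.911322)/36.986954 = 0.248065
λ₂=(a−b·0.134)/D = (0.949344−9.911322·0.134)/36.986954 = -0.010241
w* = 0.248065·x + -0.010241·y:
  w_0 = 0.248065·1.9934 + -0.010241·19.4628 = 0.2952  (Chevron)
  w_1 = 0.248065·1.6798 + -0.010241·11.8177 = 0.2957  (Kellogg)
  w_2 = 0.248065·1.4627 + -0.010241·17.9620 = 0.1789  (Visa)
  w_3 = 0.248065·1.7658 + -0.010241·13.9823 = 0.2948  (Intel)
  w_4 = 0.248065·1.3879 + -0.010241·30.7523 = 0.0294  (Lockheed)
  w_5 = 0.248065·1.6217 + -0.010241·48.4595 = -0.0940  (Oracle)
Σw_i=1.0000  μᵀw=0.1340
σ²=wᵀΣw=λ₁·μ_p+λ₂ = 0.248065·0.134 + -0.010241 = 0.023000 ≈ 0.0230

-0.0940


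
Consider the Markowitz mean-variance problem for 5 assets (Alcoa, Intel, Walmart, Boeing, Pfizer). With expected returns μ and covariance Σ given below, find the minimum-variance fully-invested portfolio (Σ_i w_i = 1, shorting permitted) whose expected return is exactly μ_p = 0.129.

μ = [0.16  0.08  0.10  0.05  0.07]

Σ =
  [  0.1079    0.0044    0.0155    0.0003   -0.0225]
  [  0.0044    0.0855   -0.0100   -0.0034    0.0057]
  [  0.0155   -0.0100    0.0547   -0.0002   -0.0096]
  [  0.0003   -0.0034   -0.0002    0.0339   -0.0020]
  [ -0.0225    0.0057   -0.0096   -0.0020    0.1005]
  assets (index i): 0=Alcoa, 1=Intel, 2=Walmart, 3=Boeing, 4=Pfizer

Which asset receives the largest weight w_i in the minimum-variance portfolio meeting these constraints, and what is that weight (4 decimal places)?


x=Σ⁻¹μ = [1.4136  1.0654  1.8320  1.6485  1.1604]
y=Σ⁻¹𝟙 = [8.4450  14.0660  20.9769  31.7653  13.6791]
a=μᵀx=0.658268  b=𝟙ᵀx=7.119968  c=𝟙ᵀy=88.932241  D=ac−b²=7.847295
λ₁=(c·0.129−b)/D = (88.932241·0.129−7.119968)/7.847295 = 0.554623
λ₂=(a−b·0.129)/D = (0.658268−7.119968·0.129)/7.847295 = -0.033159
w* = 0.554623·x + -0.033159·y:
  w_0 = 0.554623·1.4136 + -0.033159·8.4450 = 0.5040  (Alcoa)
  w_1 = 0.554623·1.0654 + -0.033159·14.0660 = 0.1245  (Intel)
  w_2 = 0.554623·1.8320 + -0.033159·20.9769 = 0.3205  (Walmart)
  w_3 = 0.554623·1.6485 + -0.033159·31.7653 = -0.1390  (Boeing)
  w_4 = 0.554623·1.1604 + -0.033159·13.6791 = 0.1900  (Pfizer)
Σw_i=1.0000  μᵀw=0.1290
σ²=wᵀΣw=λ₁·μ_p+λ₂ = 0.554623·0.129 + -0.033159 = 0.038387 ≈ 0.0384

Alcoa (0.5040)


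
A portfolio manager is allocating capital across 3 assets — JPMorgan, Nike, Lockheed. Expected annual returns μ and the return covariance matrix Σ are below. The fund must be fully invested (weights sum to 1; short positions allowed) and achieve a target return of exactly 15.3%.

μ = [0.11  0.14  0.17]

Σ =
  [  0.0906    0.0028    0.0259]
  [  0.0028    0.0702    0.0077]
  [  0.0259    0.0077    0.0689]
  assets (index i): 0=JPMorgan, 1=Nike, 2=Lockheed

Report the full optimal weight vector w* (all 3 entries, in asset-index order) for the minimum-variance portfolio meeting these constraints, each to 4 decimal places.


x=Σ⁻¹μ = [0.5721  1.7458  2.0572]
y=Σ⁻¹𝟙 = [7.7328  12.8206  10.1742]
a=μᵀx=0.657068  b=𝟙ᵀx=4.375106  c=𝟙ᵀy=30.727595  D=ac−b²=1.048569
λ₁=(c·0.153−b)/D = (30.727595·0.153−4.375106)/1.048569 = 0.311106
λ₂=(a−b·0.153)/D = (0.657068−4.375106·0.153)/1.048569 = -0.011752
w* = 0.311106·x + -0.011752·y:
  w_0 = 0.311106·0.5721 + -0.011752·7.7328 = 0.0871  (JPMorgan)
  w_1 = 0.311106·1.7458 + -0.011752·12.8206 = 0.3925  (Nike)
  w_2 = 0.311106·2.0572 + -0.011752·10.1742 = 0.5204  (Lockheed)
Σw_i=1.0000  μᵀw=0.1530
σ²=wᵀΣw=λ₁·μ_p+λ₂ = 0.311106·0.153 + -0.011752 = 0.035847 ≈ 0.0358

0.0871  0.3925  0.5204


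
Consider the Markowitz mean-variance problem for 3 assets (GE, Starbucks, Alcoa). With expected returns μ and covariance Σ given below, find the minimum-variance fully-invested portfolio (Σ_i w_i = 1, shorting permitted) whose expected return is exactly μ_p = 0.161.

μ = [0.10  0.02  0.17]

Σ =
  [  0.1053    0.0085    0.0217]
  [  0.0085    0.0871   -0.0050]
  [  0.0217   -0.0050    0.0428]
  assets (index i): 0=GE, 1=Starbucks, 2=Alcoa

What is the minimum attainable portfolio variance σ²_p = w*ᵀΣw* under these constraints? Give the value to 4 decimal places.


0.0376

p=Σ⁻¹μ = [0.0939  0.4487  3.9768]
q=Σ⁻¹𝟙 = [3.7737  12.4275  22.9030]
a=μᵀp=0.694417  b=𝟙ᵀp=4.519431  c=𝟙ᵀq=39.104239  D=ac−b²=6.729407
λ₁=(c·0.161−b)/D = (39.104239·0.161−4.519431)/6.729407 = 0.263969
λ₂=(a−b·0.161)/D = (0.694417−4.519431·0.161)/6.729407 = -0.004935
w* = 0.263969·p + -0.004935·q:
  w_0 = 0.263969·0.0939 + -0.004935·3.7737 = 0.0062  (GE)
  w_1 = 0.263969·0.4487 + -0.004935·12.4275 = 0.0571  (Starbucks)
  w_2 = 0.263969·3.9768 + -0.004935·22.9030 = 0.9367  (Alcoa)
Σw_i=1.0000  μᵀw=0.1610
σ²=wᵀΣw=λ₁·μ_p+λ₂ = 0.263969·0.161 + -0.004935 = 0.037564 ≈ 0.0376


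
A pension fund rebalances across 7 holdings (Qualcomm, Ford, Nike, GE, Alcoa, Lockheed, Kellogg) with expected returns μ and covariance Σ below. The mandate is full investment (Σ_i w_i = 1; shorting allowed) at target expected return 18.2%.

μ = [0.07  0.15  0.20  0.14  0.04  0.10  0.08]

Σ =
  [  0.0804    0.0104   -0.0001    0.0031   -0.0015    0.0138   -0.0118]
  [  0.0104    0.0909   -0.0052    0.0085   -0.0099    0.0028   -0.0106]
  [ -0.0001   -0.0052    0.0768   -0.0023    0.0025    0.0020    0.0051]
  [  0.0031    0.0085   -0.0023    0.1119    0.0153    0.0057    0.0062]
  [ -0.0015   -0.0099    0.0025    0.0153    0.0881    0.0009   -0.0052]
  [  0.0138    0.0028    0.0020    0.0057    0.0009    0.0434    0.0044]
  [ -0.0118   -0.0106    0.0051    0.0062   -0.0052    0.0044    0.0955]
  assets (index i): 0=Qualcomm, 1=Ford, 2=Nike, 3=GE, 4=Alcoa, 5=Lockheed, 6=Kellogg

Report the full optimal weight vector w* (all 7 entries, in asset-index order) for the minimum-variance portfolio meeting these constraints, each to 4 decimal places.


-0.0616  0.2699  0.5277  0.1880  -0.1088  0.1770  0.0078

u=Σ⁻¹μ = [0.4471  1.7525  2.6382  0.9657  0.4475  1.7071  0.8296]
v=Σ⁻¹𝟙 = [9.8356  12.3634  12.3905  4.8007  12.2622  16.4445  11.9954]
a=μᵀu=1.212000  b=𝟙ᵀu=8.787791  c=𝟙ᵀv=80.092437  D=ac−b²=19.846757
λ₁=(c·0.182−b)/D = (80.092437·0.182−8.787791)/19.846757 = 0.291687
λ₂=(a−b·0.182)/D = (1.212000−8.787791·0.182)/19.846757 = -0.019518
w* = 0.291687·u + -0.019518·v:
  w_0 = 0.291687·0.4471 + -0.019518·9.8356 = -0.0616  (Qualcomm)
  w_1 = 0.291687·1.7525 + -0.019518·12.3634 = 0.2699  (Ford)
  w_2 = 0.291687·2.6382 + -0.019518·12.3905 = 0.5277  (Nike)
  w_3 = 0.291687·0.9657 + -0.019518·4.8007 = 0.1880  (GE)
  w_4 = 0.291687·0.4475 + -0.019518·12.2622 = -0.1088  (Alcoa)
  w_5 = 0.291687·1.7071 + -0.019518·16.4445 = 0.1770  (Lockheed)
  w_6 = 0.291687·0.8296 + -0.019518·11.9954 = 0.0078  (Kellogg)
Σw_i=1.0000  μᵀw=0.1820
σ²=wᵀΣw=λ₁·μ_p+λ₂ = 0.291687·0.182 + -0.019518 = 0.033569 ≈ 0.0336


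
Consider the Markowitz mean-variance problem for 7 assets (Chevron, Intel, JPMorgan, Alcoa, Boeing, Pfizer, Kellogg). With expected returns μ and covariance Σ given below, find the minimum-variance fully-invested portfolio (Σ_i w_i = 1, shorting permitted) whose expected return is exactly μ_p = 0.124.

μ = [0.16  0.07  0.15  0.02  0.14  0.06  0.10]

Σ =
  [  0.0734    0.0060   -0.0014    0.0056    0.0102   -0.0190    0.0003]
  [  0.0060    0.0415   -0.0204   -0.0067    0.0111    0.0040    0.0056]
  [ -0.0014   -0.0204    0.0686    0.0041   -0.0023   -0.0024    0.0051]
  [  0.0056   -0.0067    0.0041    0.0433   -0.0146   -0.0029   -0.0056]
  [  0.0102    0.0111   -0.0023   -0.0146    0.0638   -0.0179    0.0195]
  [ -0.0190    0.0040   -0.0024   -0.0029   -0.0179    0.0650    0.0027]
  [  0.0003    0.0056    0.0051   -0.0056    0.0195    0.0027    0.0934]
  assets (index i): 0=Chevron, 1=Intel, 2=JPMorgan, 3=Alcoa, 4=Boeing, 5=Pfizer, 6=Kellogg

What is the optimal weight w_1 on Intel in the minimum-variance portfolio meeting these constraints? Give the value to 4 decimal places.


u=Σ⁻¹μ = [2.2191  2.1005  2.9219  1.2220  2.4051  2.2554  0.2840]
v=Σ⁻¹𝟙 = [12.4697  29.9180  23.0680  33.9498  23.0438  25.7308  4.0938]
a=μᵀu=1.465251  b=𝟙ᵀu=13.407980  c=𝟙ᵀv=152.273971  D=ac−b²=43.345686
λ₁=(c·0.124−b)/D = (152.273971·0.124−13.407980)/43.345686 = 0.126287
λ₂=(a−b·0.124)/D = (1.465251−13.407980·0.124)/43.345686 = -0.004553
w* = 0.126287·u + -0.004553·v:
  w_0 = 0.126287·2.2191 + -0.004553·12.4697 = 0.2235  (Chevron)
  w_1 = 0.126287·2.1005 + -0.004553·29.9180 = 0.1291  (Intel)
  w_2 = 0.126287·2.9219 + -0.004553·23.0680 = 0.2640  (JPMorgan)
  w_3 = 0.126287·1.2220 + -0.004553·33.9498 = -0.0002  (Alcoa)
  w_4 = 0.126287·2.4051 + -0.004553·23.0438 = 0.1988  (Boeing)
  w_5 = 0.126287·2.2554 + -0.004553·25.7308 = 0.1677  (Pfizer)
  w_6 = 0.126287·0.2840 + -0.004553·4.0938 = 0.0172  (Kellogg)
Σw_i=1.0000  μᵀw=0.1240
σ²=wᵀΣw=λ₁·μ_p+λ₂ = 0.126287·0.124 + -0.004553 = 0.011107 ≈ 0.0111

0.1291


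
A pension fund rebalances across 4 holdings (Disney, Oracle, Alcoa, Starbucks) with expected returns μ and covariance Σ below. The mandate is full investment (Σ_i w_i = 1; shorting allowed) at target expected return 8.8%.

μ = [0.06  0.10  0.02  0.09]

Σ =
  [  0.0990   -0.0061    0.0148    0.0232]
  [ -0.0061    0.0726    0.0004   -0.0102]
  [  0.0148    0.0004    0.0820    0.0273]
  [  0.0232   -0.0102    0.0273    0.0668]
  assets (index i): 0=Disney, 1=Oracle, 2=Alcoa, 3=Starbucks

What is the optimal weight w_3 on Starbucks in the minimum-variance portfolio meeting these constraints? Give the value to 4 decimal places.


x=Σ⁻¹μ = [0.3839  1.6387  -0.3714  1.6160]
y=Σ⁻¹𝟙 = [7.2325  16.0505  6.7688  12.1427]
a=μᵀx=0.324918  b=𝟙ᵀx=3.267220  c=𝟙ᵀy=42.194528  D=ac−b²=3.035048
λ₁=(c·0.088−b)/D = (42.194528·0.088−3.267220)/3.035048 = 0.146916
λ₂=(a−b·0.088)/D = (0.324918−3.267220·0.088)/3.035048 = 0.012324
w* = 0.146916·x + 0.012324·y:
  w_0 = 0.146916·0.3839 + 0.012324·7.2325 = 0.1455  (Disney)
  w_1 = 0.146916·1.6387 + 0.012324·16.0505 = 0.4386  (Oracle)
  w_2 = 0.146916·-0.3714 + 0.012324·6.7688 = 0.0289  (Alcoa)
  w_3 = 0.146916·1.6160 + 0.012324·12.1427 = 0.3871  (Starbucks)
Σw_i=1.0000  μᵀw=0.0880
σ²=wᵀΣw=λ₁·μ_p+λ₂ = 0.146916·0.088 + 0.012324 = 0.025252 ≈ 0.0253

0.3871


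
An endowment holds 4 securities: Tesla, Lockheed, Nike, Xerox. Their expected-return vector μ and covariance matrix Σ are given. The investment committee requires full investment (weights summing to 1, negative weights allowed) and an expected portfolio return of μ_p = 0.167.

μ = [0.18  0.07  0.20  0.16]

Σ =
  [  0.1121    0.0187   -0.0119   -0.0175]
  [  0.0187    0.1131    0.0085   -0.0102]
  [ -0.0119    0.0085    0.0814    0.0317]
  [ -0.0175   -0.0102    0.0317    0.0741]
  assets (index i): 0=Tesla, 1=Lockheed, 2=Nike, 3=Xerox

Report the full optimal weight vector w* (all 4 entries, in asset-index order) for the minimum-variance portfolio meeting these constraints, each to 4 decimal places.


0.3043  0.1096  0.2695  0.3165

x=Σ⁻¹μ = [2.0556  0.2917  2.0176  1.8217]
y=Σ⁻¹𝟙 = [10.5915  7.7592  7.6525  13.7910]
a=μᵀx=1.085430  b=𝟙ᵀx=6.186670  c=𝟙ᵀy=39.794146  D=ac−b²=4.918894
λ₁=(c·0.167−b)/D = (39.794146·0.167−6.186670)/4.918894 = 0.093304
λ₂=(a−b·0.167)/D = (1.085430−6.186670·0.167)/4.918894 = 0.010624
w* = 0.093304·x + 0.010624·y:
  w_0 = 0.093304·2.0556 + 0.010624·10.5915 = 0.3043  (Tesla)
  w_1 = 0.093304·0.2917 + 0.010624·7.7592 = 0.1096  (Lockheed)
  w_2 = 0.093304·2.0176 + 0.010624·7.6525 = 0.2695  (Nike)
  w_3 = 0.093304·1.8217 + 0.010624·13.7910 = 0.3165  (Xerox)
Σw_i=1.0000  μᵀw=0.1670
σ²=wᵀΣw=λ₁·μ_p+λ₂ = 0.093304·0.167 + 0.010624 = 0.026205 ≈ 0.0262


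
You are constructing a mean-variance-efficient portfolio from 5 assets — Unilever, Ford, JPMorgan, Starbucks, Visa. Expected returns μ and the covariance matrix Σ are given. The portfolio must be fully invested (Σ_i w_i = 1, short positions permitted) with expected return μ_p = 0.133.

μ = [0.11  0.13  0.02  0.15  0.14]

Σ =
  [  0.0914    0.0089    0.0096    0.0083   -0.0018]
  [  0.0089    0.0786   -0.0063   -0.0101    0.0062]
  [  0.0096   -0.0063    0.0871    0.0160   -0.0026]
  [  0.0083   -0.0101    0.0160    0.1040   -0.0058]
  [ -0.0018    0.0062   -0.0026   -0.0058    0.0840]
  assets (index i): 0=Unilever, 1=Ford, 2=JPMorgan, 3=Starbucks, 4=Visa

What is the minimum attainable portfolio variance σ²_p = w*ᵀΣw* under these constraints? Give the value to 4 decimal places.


0.0224

p=Σ⁻¹μ = [0.9317  1.6239  -0.0030  1.6197  1.6785]
q=Σ⁻¹𝟙 = [8.0084  12.8777  10.1757  9.3354  12.0854]
a=μᵀp=0.791487  b=𝟙ᵀp=5.850813  c=𝟙ᵀq=52.482681  D=ac−b²=7.307344
λ₁=(c·0.133−b)/D = (52.482681·0.133−5.850813)/7.307344 = 0.154555
λ₂=(a−b·0.133)/D = (0.791487−5.850813·0.133)/7.307344 = 0.001824
w* = 0.154555·p + 0.001824·q:
  w_0 = 0.154555·0.9317 + 0.001824·8.0084 = 0.1586  (Unilever)
  w_1 = 0.154555·1.6239 + 0.001824·12.8777 = 0.2745  (Ford)
  w_2 = 0.154555·-0.0030 + 0.001824·10.1757 = 0.0181  (JPMorgan)
  w_3 = 0.154555·1.6197 + 0.001824·9.3354 = 0.2674  (Starbucks)
  w_4 = 0.154555·1.6785 + 0.001824·12.0854 = 0.2815  (Visa)
Σw_i=1.0000  μᵀw=0.1330
σ²=wᵀΣw=λ₁·μ_p+λ₂ = 0.154555·0.133 + 0.001824 = 0.022380 ≈ 0.0224


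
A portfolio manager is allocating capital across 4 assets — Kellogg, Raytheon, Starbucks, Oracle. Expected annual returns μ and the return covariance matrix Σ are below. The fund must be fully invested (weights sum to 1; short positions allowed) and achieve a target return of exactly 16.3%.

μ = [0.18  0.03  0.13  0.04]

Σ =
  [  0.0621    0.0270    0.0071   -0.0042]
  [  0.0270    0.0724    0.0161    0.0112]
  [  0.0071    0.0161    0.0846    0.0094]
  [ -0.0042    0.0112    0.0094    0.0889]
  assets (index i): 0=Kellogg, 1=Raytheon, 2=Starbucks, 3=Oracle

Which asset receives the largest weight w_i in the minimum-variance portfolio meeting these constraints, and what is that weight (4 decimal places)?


u=Σ⁻¹μ = [3.3128  -1.2325  1.4253  0.6110]
v=Σ⁻¹𝟙 = [13.5339  5.2704  8.5347  10.3216]
a=μᵀu=0.769058  b=𝟙ᵀu=4.116582  c=𝟙ᵀv=37.660513  D=ac−b²=12.016891
λ₁=(c·0.163−b)/D = (37.660513·0.163−4.116582)/12.016891 = 0.168270
λ₂=(a−b·0.163)/D = (0.769058−4.116582·0.163)/12.016891 = 0.008160
w* = 0.168270·u + 0.008160·v:
  w_0 = 0.168270·3.3128 + 0.008160·13.5339 = 0.6679  (Kellogg)
  w_1 = 0.168270·-1.2325 + 0.008160·5.2704 = -0.1644  (Raytheon)
  w_2 = 0.168270·1.4253 + 0.008160·8.5347 = 0.3095  (Starbucks)
  w_3 = 0.168270·0.6110 + 0.008160·10.3216 = 0.1870  (Oracle)
Σw_i=1.0000  μᵀw=0.1630
σ²=wᵀΣw=λ₁·μ_p+λ₂ = 0.168270·0.163 + 0.008160 = 0.035588 ≈ 0.0356

Kellogg (0.6679)


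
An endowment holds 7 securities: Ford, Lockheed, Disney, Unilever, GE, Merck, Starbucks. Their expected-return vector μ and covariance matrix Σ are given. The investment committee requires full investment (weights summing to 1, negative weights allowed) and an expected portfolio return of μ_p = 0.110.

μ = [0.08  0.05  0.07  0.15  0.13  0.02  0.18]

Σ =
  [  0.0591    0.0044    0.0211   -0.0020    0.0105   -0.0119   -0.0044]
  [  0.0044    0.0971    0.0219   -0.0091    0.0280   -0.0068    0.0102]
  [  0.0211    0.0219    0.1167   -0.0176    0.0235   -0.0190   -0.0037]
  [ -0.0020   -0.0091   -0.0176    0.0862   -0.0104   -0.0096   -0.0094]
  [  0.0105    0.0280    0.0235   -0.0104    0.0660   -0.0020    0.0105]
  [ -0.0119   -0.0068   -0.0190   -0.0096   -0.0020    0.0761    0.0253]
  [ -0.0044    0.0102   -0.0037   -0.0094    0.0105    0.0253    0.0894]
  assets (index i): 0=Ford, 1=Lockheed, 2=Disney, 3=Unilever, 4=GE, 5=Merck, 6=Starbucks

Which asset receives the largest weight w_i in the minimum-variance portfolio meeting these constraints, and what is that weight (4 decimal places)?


x=Σ⁻¹μ = [1.1504  -0.1328  0.5240  2.3151  1.6942  0.2020  2.0941]
y=Σ⁻¹𝟙 = [16.7314  7.4210  8.4547  18.4056  8.6629  18.7082  7.1358]
a=μᵀx=1.070564  b=𝟙ᵀx=7.847036  c=𝟙ᵀy=85.519739  D=ac−b²=29.978414
λ₁=(c·0.110−b)/D = (85.519739·0.110−7.847036)/29.978414 = 0.052042
λ₂=(a−b·0.110)/D = (1.070564−7.847036·0.110)/29.978414 = 0.006918
w* = 0.052042·x + 0.006918·y:
  w_0 = 0.052042·1.1504 + 0.006918·16.7314 = 0.1756  (Ford)
  w_1 = 0.052042·-0.1328 + 0.006918·7.4210 = 0.0444  (Lockheed)
  w_2 = 0.052042·0.5240 + 0.006918·8.4547 = 0.0858  (Disney)
  w_3 = 0.052042·2.3151 + 0.006918·18.4056 = 0.2478  (Unilever)
  w_4 = 0.052042·1.6942 + 0.006918·8.6629 = 0.1481  (GE)
  w_5 = 0.052042·0.2020 + 0.006918·18.7082 = 0.1399  (Merck)
  w_6 = 0.052042·2.0941 + 0.006918·7.1358 = 0.1583  (Starbucks)
Σw_i=1.0000  μᵀw=0.1100
σ²=wᵀΣw=λ₁·μ_p+λ₂ = 0.052042·0.110 + 0.006918 = 0.012643 ≈ 0.0126

Unilever (0.2478)


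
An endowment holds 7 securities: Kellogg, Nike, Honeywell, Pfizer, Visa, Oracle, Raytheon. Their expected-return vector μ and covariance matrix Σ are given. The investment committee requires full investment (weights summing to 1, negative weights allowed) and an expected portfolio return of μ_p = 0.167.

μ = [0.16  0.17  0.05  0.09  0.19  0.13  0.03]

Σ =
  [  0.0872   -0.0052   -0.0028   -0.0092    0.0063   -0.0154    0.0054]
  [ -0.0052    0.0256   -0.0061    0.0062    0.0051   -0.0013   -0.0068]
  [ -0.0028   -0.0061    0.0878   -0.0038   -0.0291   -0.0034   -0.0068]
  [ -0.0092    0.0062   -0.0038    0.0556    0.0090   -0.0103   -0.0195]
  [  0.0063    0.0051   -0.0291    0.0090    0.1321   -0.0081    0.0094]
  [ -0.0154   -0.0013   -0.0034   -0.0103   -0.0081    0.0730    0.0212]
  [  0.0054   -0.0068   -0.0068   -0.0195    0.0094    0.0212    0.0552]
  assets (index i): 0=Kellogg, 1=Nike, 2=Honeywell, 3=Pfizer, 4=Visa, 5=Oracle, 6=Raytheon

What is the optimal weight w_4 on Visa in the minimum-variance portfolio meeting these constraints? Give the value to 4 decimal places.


x=Σ⁻¹μ = [2.8857  7.2611  1.8907  1.9752  1.4213  2.8225  0.7603]
y=Σ⁻¹𝟙 = [18.7437  47.8577  21.5326  28.8587  6.6378  16.2898  27.6385]
a=μᵀx=2.628170  b=𝟙ᵀx=19.016725  c=𝟙ᵀy=167.558783  D=ac−b²=78.737130
λ₁=(c·0.167−b)/D = (167.558783·0.167−19.016725)/78.737130 = 0.113867
λ₂=(a−b·0.167)/D = (2.628170−19.016725·0.167)/78.737130 = -0.006955
w* = 0.113867·x + -0.006955·y:
  w_0 = 0.113867·2.8857 + -0.006955·18.7437 = 0.1982  (Kellogg)
  w_1 = 0.113867·7.2611 + -0.006955·47.8577 = 0.4939  (Nike)
  w_2 = 0.113867·1.8907 + -0.006955·21.5326 = 0.0655  (Honeywell)
  w_3 = 0.113867·1.9752 + -0.006955·28.8587 = 0.0242  (Pfizer)
  w_4 = 0.113867·1.4213 + -0.006955·6.6378 = 0.1157  (Visa)
  w_5 = 0.113867·2.8225 + -0.006955·16.2898 = 0.2081  (Oracle)
  w_6 = 0.113867·0.7603 + -0.006955·27.6385 = -0.1057  (Raytheon)
Σw_i=1.0000  μᵀw=0.1670
σ²=wᵀΣw=λ₁·μ_p+λ₂ = 0.113867·0.167 + -0.006955 = 0.012061 ≈ 0.0121

0.1157


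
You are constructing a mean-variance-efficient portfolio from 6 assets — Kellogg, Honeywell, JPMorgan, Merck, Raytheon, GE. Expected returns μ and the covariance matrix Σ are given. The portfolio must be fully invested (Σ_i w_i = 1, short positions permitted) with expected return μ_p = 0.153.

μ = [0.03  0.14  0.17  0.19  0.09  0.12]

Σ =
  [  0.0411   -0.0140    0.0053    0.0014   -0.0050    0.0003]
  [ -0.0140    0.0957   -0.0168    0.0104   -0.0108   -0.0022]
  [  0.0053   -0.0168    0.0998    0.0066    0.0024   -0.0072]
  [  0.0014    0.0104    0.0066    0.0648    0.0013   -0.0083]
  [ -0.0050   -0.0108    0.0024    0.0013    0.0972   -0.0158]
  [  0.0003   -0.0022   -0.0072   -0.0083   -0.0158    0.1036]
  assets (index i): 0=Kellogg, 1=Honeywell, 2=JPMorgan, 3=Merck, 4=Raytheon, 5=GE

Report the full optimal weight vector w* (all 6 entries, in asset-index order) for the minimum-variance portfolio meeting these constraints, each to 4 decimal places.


g=Σ⁻¹μ = [1.1977  1.8822  1.8765  2.6088  1.3995  1.7477]
h=Σ⁻¹𝟙 = [30.2618  17.5955  11.2014  12.3042  15.6489  14.0894]
a=μᵀg=1.449792  b=𝟙ᵀg=10.712373  c=𝟙ᵀh=101.101148  D=ac−b²=31.820666
λ₁=(c·0.153−b)/D = (101.101148·0.153−10.712373)/31.820666 = 0.149466
λ₂=(a−b·0.153)/D = (1.449792−10.712373·0.153)/31.820666 = -0.005946
w* = 0.149466·g + -0.005946·h:
  w_0 = 0.149466·1.1977 + -0.005946·30.2618 = -0.0009  (Kellogg)
  w_1 = 0.149466·1.8822 + -0.005946·17.5955 = 0.1767  (Honeywell)
  w_2 = 0.149466·1.8765 + -0.005946·11.2014 = 0.2139  (JPMorgan)
  w_3 = 0.149466·2.6088 + -0.005946·12.3042 = 0.3168  (Merck)
  w_4 = 0.149466·1.3995 + -0.005946·15.6489 = 0.1161  (Raytheon)
  w_5 = 0.149466·1.7477 + -0.005946·14.0894 = 0.1774  (GE)
Σw_i=1.0000  μᵀw=0.1530
σ²=wᵀΣw=λ₁·μ_p+λ₂ = 0.149466·0.153 + -0.005946 = 0.016922 ≈ 0.0169

-0.0009  0.1767  0.2139  0.3168  0.1161  0.1774


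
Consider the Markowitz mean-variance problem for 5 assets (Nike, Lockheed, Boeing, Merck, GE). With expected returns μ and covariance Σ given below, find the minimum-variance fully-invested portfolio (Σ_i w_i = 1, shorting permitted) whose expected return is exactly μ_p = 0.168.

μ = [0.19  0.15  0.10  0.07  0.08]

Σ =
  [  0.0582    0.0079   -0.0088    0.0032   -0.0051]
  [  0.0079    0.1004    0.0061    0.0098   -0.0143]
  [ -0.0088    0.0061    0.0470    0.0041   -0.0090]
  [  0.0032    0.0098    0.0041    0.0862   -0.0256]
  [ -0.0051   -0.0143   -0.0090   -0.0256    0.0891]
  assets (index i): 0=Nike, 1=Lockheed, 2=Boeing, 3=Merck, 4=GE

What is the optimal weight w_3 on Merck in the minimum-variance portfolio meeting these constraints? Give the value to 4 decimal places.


g=Σ⁻¹μ = [3.6561  1.2014  2.9311  0.9559  1.8707]
h=Σ⁻¹𝟙 = [21.1346  8.1734  26.8488  14.7567  20.6967]
a=μᵀg=1.384543  b=𝟙ᵀg=10.615159  c=𝟙ᵀh=91.610134  D=ac−b²=14.156573
λ₁=(c·0.168−b)/D = (91.610134·0.168−10.615159)/14.156573 = 0.337323
λ₂=(a−b·0.168)/D = (1.384543−10.615159·0.168)/14.156573 = -0.028171
w* = 0.337323·g + -0.028171·h:
  w_0 = 0.337323·3.6561 + -0.028171·21.1346 = 0.6379  (Nike)
  w_1 = 0.337323·1.2014 + -0.028171·8.1734 = 0.1750  (Lockheed)
  w_2 = 0.337323·2.9311 + -0.028171·26.8488 = 0.2324  (Boeing)
  w_3 = 0.337323·0.9559 + -0.028171·14.7567 = -0.0933  (Merck)
  w_4 = 0.337323·1.8707 + -0.028171·20.6967 = 0.0480  (GE)
Σw_i=1.0000  μᵀw=0.1680
σ²=wᵀΣw=λ₁·μ_p+λ₂ = 0.337323·0.168 + -0.028171 = 0.028499 ≈ 0.0285

-0.0933


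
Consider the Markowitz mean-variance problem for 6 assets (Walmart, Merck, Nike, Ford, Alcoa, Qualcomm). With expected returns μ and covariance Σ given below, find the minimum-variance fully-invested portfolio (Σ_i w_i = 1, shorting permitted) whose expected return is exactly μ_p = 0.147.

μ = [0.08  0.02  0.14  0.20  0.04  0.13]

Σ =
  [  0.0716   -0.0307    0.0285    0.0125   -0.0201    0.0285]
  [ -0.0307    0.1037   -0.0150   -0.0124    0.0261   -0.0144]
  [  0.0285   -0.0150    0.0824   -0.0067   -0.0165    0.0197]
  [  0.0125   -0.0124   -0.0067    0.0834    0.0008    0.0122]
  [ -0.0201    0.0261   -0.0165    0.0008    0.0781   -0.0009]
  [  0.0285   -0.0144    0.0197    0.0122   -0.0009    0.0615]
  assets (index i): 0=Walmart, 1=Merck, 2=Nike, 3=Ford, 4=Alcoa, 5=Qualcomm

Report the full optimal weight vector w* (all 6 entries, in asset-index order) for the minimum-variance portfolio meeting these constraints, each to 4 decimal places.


g=Σ⁻¹μ = [-0.0552  0.7585  1.8916  2.4855  0.6328  1.2273]
h=Σ⁻¹𝟙 = [14.6248  14.4863  11.8485  11.7505  14.1898  6.9560]
a=μᵀg=0.957533  b=𝟙ᵀg=6.940466  c=𝟙ᵀh=73.855873  D=ac−b²=22.549371
λ₁=(c·0.147−b)/D = (73.855873·0.147−6.940466)/22.549371 = 0.173679
λ₂=(a−b·0.147)/D = (0.957533−6.940466·0.147)/22.549371 = -0.002781
w* = 0.173679·g + -0.002781·h:
  w_0 = 0.173679·-0.0552 + -0.002781·14.6248 = -0.0503  (Walmart)
  w_1 = 0.173679·0.7585 + -0.002781·14.4863 = 0.0914  (Merck)
  w_2 = 0.173679·1.8916 + -0.002781·11.8485 = 0.2956  (Nike)
  w_3 = 0.173679·2.4855 + -0.002781·11.7505 = 0.3990  (Ford)
  w_4 = 0.173679·0.6328 + -0.002781·14.1898 = 0.0704  (Alcoa)
  w_5 = 0.173679·1.2273 + -0.002781·6.9560 = 0.1938  (Qualcomm)
Σw_i=1.0000  μᵀw=0.1470
σ²=wᵀΣw=λ₁·μ_p+λ₂ = 0.173679·0.147 + -0.002781 = 0.022750 ≈ 0.0227

-0.0503  0.0914  0.2956  0.3990  0.0704  0.1938
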